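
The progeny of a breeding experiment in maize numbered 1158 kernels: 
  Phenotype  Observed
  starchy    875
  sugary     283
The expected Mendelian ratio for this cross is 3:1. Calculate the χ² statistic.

Under the 3:1 hypothesis (Σ ratio = 4, N = 1158):
  starchy: 1158 × 3/4 = 868.5
  sugary: 1158 × 1/4 = 289.5
χ² = Σ (O − E)² / E
  starchy: (875 − 868.5)² / 868.5 = 0.0486
  sugary: (283 − 289.5)² / 289.5 = 0.1459
χ² = 0.0486 + 0.1459 = 0.1945 ≈ 0.195

0.195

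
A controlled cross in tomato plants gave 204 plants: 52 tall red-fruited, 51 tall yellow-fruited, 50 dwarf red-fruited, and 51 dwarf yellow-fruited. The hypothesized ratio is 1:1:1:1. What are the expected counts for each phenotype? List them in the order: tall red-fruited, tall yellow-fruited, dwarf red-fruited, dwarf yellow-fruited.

51, 51, 51, 51

Expected counts for N = 204 under a 1:1:1:1 ratio (total parts = 4):
  tall red-fruited: 204 × 1/4 = 51
  tall yellow-fruited: 204 × 1/4 = 51
  dwarf red-fruited: 204 × 1/4 = 51
  dwarf yellow-fruited: 204 × 1/4 = 51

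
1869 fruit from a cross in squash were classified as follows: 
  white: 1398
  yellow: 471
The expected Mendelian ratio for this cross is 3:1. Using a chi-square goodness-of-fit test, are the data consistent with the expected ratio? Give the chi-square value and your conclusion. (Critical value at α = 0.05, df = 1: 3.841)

0.040; consistent

The 3:1 ratio has 4 parts, so with N = 1869 the expected counts are:
  white: 1869 × 3/4 = 1401.75
  yellow: 1869 × 1/4 = 467.25
χ² = Σ (O − E)² / E
  white: (1398 − 1401.75)² / 1401.75 = 0.0100
  yellow: (471 − 467.25)² / 467.25 = 0.0301
χ² = 0.0100 + 0.0301 = 0.0401 ≈ 0.040
Degrees of freedom = 2 − 1 = 1; critical value at α = 0.05 is 3.841.
Since 0.040 < 3.841, we fail to reject the null hypothesis — the data are consistent with the 3:1 ratio.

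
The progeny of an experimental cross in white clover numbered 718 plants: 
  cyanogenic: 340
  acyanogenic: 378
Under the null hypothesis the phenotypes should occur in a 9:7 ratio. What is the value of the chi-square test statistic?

The 9:7 ratio has 16 parts, so with N = 718 the expected counts are:
  cyanogenic: 718 × 9/16 = 403.875
  acyanogenic: 718 × 7/16 = 314.125
χ² = Σ (O − E)² / E
  cyanogenic: (340 − 403.875)² / 403.875 = 10.1022
  acyanogenic: (378 − 314.125)² / 314.125 = 12.9885
χ² = 10.1022 + 12.9885 = 23.0907 ≈ 23.091

23.091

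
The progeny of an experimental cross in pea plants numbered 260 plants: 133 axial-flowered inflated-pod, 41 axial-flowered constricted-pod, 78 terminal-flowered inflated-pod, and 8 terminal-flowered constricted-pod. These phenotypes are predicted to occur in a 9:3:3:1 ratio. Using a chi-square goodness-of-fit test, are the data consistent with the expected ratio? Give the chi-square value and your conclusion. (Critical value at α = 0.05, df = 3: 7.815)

Under the 9:3:3:1 hypothesis (Σ ratio = 16, N = 260):
  axial-flowered inflated-pod: 260 × 9/16 = 146.25
  axial-flowered constricted-pod: 260 × 3/16 = 48.75
  terminal-flowered inflated-pod: 260 × 3/16 = 48.75
  terminal-flowered constricted-pod: 260 × 1/16 = 16.25
χ² = Σ (O − E)² / E
  axial-flowered inflated-pod: (133 − 146.25)² / 146.25 = 1.2004
  axial-flowered constricted-pod: (41 − 48.75)² / 48.75 = 1.2321
  terminal-flowered inflated-pod: (78 − 48.75)² / 48.75 = 17.5500
  terminal-flowered constricted-pod: (8 − 16.25)² / 16.25 = 4.1885
χ² = 1.2004 + 1.2321 + 17.5500 + 4.1885 = 24.171
Degrees of freedom = 4 − 1 = 3; critical value at α = 0.05 is 7.815.
Since 24.171 > 7.815, we reject the null hypothesis — the data do not fit the 9:3:3:1 ratio.

24.171; not consistent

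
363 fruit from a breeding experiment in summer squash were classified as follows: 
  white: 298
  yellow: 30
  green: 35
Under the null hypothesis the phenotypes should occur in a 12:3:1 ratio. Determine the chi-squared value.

30.403

Expected counts for N = 363 under a 12:3:1 ratio (total parts = 16):
  white: 363 × 12/16 = 272.25
  yellow: 363 × 3/16 = 68.0625
  green: 363 × 1/16 = 22.6875
χ² = Σ (O − E)² / E
  white: (298 − 272.25)² / 272.25 = 2.4355
  yellow: (30 − 68.0625)² / 68.0625 = 21.2856
  green: (35 − 22.6875)² / 22.6875 = 6.6820
χ² = 2.4355 + 21.2856 + 6.6820 = 30.4031 ≈ 30.403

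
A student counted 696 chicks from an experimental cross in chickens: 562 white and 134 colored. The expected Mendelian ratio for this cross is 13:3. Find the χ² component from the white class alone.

0.022

Under the 13:3 hypothesis (Σ ratio = 16, N = 696):
  white: 696 × 13/16 = 565.5
  colored: 696 × 3/16 = 130.5
Contribution of white: (562 − 565.5)² / 565.5 = 0.0217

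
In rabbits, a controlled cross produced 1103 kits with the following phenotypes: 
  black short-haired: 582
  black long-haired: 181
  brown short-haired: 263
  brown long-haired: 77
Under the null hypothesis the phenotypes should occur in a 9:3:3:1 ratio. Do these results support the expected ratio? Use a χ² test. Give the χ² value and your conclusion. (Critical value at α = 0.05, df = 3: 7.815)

21.811; not consistent

Under the 9:3:3:1 hypothesis (Σ ratio = 16, N = 1103):
  black short-haired: 1103 × 9/16 = 620.4375
  black long-haired: 1103 × 3/16 = 206.8125
  brown short-haired: 1103 × 3/16 = 206.8125
  brown long-haired: 1103 × 1/16 = 68.9375
χ² = Σ (O − E)² / E
  black short-haired: (582 − 620.4375)² / 620.4375 = 2.3813
  black long-haired: (181 − 206.8125)² / 206.8125 = 3.2217
  brown short-haired: (263 − 206.8125)² / 206.8125 = 15.2652
  brown long-haired: (77 − 68.9375)² / 68.9375 = 0.9429
χ² = 2.3813 + 3.2217 + 15.2652 + 0.9429 = 21.8111 ≈ 21.811
Degrees of freedom = 4 − 1 = 3; critical value at α = 0.05 is 7.815.
Since 21.811 > 7.815, we reject the null hypothesis — the data do not fit the 9:3:3:1 ratio.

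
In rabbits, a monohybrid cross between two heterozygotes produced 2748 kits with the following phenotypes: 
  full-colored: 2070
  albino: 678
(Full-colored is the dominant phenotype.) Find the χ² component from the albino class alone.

0.118

For a monohybrid cross between heterozygotes with complete dominance, the expected phenotypic ratio is 3:1.
The 3:1 ratio has 4 parts, so with N = 2748 the expected counts are:
  full-colored: 2748 × 3/4 = 2061
  albino: 2748 × 1/4 = 687
Contribution of albino: (678 − 687)² / 687 = 0.1179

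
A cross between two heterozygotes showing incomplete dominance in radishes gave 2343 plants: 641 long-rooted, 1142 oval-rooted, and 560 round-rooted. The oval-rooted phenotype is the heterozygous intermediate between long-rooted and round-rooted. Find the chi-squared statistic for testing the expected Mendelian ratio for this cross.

7.086

With incomplete dominance, a heterozygote × heterozygote cross gives a 1:2:1 phenotypic ratio.
Total ratio parts = 4. Expected numbers out of 2343:
  long-rooted: 2343 × 1/4 = 585.75
  oval-rooted: 2343 × 2/4 = 1171.5
  round-rooted: 2343 × 1/4 = 585.75
χ² = Σ (O − E)² / E
  long-rooted: (641 − 585.75)² / 585.75 = 5.2114
  oval-rooted: (1142 − 1171.5)² / 1171.5 = 0.7429
  round-rooted: (560 − 585.75)² / 585.75 = 1.1320
χ² = 5.2114 + 0.7429 + 1.1320 = 7.0863 ≈ 7.086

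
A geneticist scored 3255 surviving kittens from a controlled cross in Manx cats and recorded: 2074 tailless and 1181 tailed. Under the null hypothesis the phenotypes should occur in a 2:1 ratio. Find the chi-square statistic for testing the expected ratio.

12.741

Expected counts for N = 3255 under a 2:1 ratio (total parts = 3):
  tailless: 3255 × 2/3 = 2170
  tailed: 3255 × 1/3 = 1085
χ² = Σ (O − E)² / E
  tailless: (2074 − 2170)² / 2170 = 4.2470
  tailed: (1181 − 1085)² / 1085 = 8.4940
χ² = 4.2470 + 8.4940 = 12.741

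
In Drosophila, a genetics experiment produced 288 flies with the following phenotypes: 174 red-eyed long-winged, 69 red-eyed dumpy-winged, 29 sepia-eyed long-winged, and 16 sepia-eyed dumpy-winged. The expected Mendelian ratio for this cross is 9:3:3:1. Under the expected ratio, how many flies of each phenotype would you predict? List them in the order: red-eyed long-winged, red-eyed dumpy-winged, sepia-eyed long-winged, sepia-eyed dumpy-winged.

162, 54, 54, 18

Under the 9:3:3:1 hypothesis (Σ ratio = 16, N = 288):
  red-eyed long-winged: 288 × 9/16 = 162
  red-eyed dumpy-winged: 288 × 3/16 = 54
  sepia-eyed long-winged: 288 × 3/16 = 54
  sepia-eyed dumpy-winged: 288 × 1/16 = 18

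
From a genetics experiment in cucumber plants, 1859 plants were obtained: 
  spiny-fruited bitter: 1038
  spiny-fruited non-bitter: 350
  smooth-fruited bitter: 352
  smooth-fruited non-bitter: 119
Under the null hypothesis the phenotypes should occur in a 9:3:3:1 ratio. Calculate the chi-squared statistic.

0.164

Under the 9:3:3:1 hypothesis (Σ ratio = 16, N = 1859):
  spiny-fruited bitter: 1859 × 9/16 = 1045.6875
  spiny-fruited non-bitter: 1859 × 3/16 = 348.5625
  smooth-fruited bitter: 1859 × 3/16 = 348.5625
  smooth-fruited non-bitter: 1859 × 1/16 = 116.1875
χ² = Σ (O − E)² / E
  spiny-fruited bitter: (1038 − 1045.6875)² / 1045.6875 = 0.0565
  spiny-fruited non-bitter: (350 − 348.5625)² / 348.5625 = 0.0059
  smooth-fruited bitter: (352 − 348.5625)² / 348.5625 = 0.0339
  smooth-fruited non-bitter: (119 − 116.1875)² / 116.1875 = 0.0681
χ² = 0.0565 + 0.0059 + 0.0339 + 0.0681 = 0.1644 ≈ 0.164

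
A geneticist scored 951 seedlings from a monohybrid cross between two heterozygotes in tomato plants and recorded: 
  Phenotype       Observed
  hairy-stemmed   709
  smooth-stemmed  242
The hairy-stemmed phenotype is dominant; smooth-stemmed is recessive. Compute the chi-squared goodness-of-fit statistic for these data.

0.101

For a monohybrid cross between heterozygotes with complete dominance, the expected phenotypic ratio is 3:1.
Expected counts for N = 951 under a 3:1 ratio (total parts = 4):
  hairy-stemmed: 951 × 3/4 = 713.25
  smooth-stemmed: 951 × 1/4 = 237.75
χ² = Σ (O − E)² / E
  hairy-stemmed: (709 − 713.25)² / 713.25 = 0.0253
  smooth-stemmed: (242 − 237.75)² / 237.75 = 0.0760
χ² = 0.0253 + 0.0760 = 0.1013 ≈ 0.101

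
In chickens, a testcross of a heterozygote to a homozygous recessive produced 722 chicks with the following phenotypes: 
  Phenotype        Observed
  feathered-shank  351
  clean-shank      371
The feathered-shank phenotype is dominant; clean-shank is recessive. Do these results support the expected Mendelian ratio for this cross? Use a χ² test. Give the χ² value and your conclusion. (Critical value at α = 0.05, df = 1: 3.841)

0.554; consistent

A testcross of a heterozygote (Aa × aa) gives a 1:1 phenotypic ratio.
Total ratio parts = 2. Expected numbers out of 722:
  feathered-shank: 722 × 1/2 = 361
  clean-shank: 722 × 1/2 = 361
χ² = Σ (O − E)² / E
  feathered-shank: (351 − 361)² / 361 = 0.2770
  clean-shank: (371 − 361)² / 361 = 0.2770
χ² = 0.2770 + 0.2770 = 0.554
Degrees of freedom = 2 − 1 = 1; critical value at α = 0.05 is 3.841.
Since 0.554 < 3.841, we fail to reject the null hypothesis — the data are consistent with the 1:1 ratio.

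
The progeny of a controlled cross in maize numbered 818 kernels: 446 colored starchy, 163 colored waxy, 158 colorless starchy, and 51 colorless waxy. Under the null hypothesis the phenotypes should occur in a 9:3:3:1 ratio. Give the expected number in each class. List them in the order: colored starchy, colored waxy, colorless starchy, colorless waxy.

460.125, 153.375, 153.375, 51.125

Under the 9:3:3:1 hypothesis (Σ ratio = 16, N = 818):
  colored starchy: 818 × 9/16 = 460.125
  colored waxy: 818 × 3/16 = 153.375
  colorless starchy: 818 × 3/16 = 153.375
  colorless waxy: 818 × 1/16 = 51.125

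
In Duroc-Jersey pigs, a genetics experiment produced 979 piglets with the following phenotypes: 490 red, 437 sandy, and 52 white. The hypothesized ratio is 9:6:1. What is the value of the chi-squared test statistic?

Total ratio parts = 16. Expected numbers out of 979:
  red: 979 × 9/16 = 550.6875
  sandy: 979 × 6/16 = 367.125
  white: 979 × 1/16 = 61.1875
χ² = Σ (O − E)² / E
  red: (490 − 550.6875)² / 550.6875 = 6.6880
  sandy: (437 − 367.125)² / 367.125 = 13.2993
  white: (52 − 61.1875)² / 61.1875 = 1.3795
χ² = 6.6880 + 13.2993 + 1.3795 = 21.3668 ≈ 21.367

21.367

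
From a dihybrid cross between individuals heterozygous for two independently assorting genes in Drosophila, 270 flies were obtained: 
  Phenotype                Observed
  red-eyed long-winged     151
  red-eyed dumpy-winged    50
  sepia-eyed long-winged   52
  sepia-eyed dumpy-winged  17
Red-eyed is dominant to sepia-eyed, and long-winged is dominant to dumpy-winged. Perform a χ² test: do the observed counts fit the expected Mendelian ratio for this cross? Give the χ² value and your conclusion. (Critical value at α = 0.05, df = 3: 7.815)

A dihybrid F₂ with independent assortment and complete dominance at both loci gives a 9:3:3:1 phenotypic ratio.
The 9:3:3:1 ratio has 16 parts, so with N = 270 the expected counts are:
  red-eyed long-winged: 270 × 9/16 = 151.875
  red-eyed dumpy-winged: 270 × 3/16 = 50.625
  sepia-eyed long-winged: 270 × 3/16 = 50.625
  sepia-eyed dumpy-winged: 270 × 1/16 = 16.875
χ² = Σ (O − E)² / E
  red-eyed long-winged: (151 − 151.875)² / 151.875 = 0.0050
  red-eyed dumpy-winged: (50 − 50.625)² / 50.625 = 0.0077
  sepia-eyed long-winged: (52 − 50.625)² / 50.625 = 0.0373
  sepia-eyed dumpy-winged: (17 − 16.875)² / 16.875 = 0.0009
χ² = 0.0050 + 0.0077 + 0.0373 + 0.0009 = 0.0509 ≈ 0.051
Degrees of freedom = 4 − 1 = 3; critical value at α = 0.05 is 7.815.
Since 0.051 < 7.815, we fail to reject the null hypothesis — the data are consistent with the 9:3:3:1 ratio.

0.051; consistent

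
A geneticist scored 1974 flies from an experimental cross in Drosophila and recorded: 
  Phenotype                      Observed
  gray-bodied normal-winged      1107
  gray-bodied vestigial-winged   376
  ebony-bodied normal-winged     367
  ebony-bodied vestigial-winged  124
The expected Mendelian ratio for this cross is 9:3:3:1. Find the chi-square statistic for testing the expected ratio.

0.133

The 9:3:3:1 ratio has 16 parts, so with N = 1974 the expected counts are:
  gray-bodied normal-winged: 1974 × 9/16 = 1110.375
  gray-bodied vestigial-winged: 1974 × 3/16 = 370.125
  ebony-bodied normal-winged: 1974 × 3/16 = 370.125
  ebony-bodied vestigial-winged: 1974 × 1/16 = 123.375
χ² = Σ (O − E)² / E
  gray-bodied normal-winged: (1107 − 1110.375)² / 1110.375 = 0.0103
  gray-bodied vestigial-winged: (376 − 370.125)² / 370.125 = 0.0933
  ebony-bodied normal-winged: (367 − 370.125)² / 370.125 = 0.0264
  ebony-bodied vestigial-winged: (124 − 123.375)² / 123.375 = 0.0032
χ² = 0.0103 + 0.0933 + 0.0264 + 0.0032 = 0.1332 ≈ 0.133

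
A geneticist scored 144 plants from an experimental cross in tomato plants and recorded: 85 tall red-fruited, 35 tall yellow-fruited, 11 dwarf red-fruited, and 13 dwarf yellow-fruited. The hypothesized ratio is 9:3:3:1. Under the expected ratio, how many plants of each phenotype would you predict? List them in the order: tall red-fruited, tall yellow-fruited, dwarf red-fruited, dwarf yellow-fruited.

The 9:3:3:1 ratio has 16 parts, so with N = 144 the expected counts are:
  tall red-fruited: 144 × 9/16 = 81
  tall yellow-fruited: 144 × 3/16 = 27
  dwarf red-fruited: 144 × 3/16 = 27
  dwarf yellow-fruited: 144 × 1/16 = 9

81, 27, 27, 9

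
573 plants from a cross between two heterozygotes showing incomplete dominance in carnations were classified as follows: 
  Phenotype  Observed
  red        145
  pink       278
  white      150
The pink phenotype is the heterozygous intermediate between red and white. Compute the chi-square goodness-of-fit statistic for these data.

With incomplete dominance, a heterozygote × heterozygote cross gives a 1:2:1 phenotypic ratio.
Total ratio parts = 4. Expected numbers out of 573:
  red: 573 × 1/4 = 143.25
  pink: 573 × 2/4 = 286.5
  white: 573 × 1/4 = 143.25
χ² = Σ (O − E)² / E
  red: (145 − 143.25)² / 143.25 = 0.0214
  pink: (278 − 286.5)² / 286.5 = 0.2522
  white: (150 − 143.25)² / 143.25 = 0.3181
χ² = 0.0214 + 0.2522 + 0.3181 = 0.5917 ≈ 0.592

0.592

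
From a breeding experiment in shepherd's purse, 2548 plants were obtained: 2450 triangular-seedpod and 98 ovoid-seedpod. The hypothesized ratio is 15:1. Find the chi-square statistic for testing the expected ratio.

Total ratio parts = 16. Expected numbers out of 2548:
  triangular-seedpod: 2548 × 15/16 = 2388.75
  ovoid-seedpod: 2548 × 1/16 = 159.25
χ² = Σ (O − E)² / E
  triangular-seedpod: (2450 − 2388.75)² / 2388.75 = 1.5705
  ovoid-seedpod: (98 − 159.25)² / 159.25 = 23.5577
χ² = 1.5705 + 23.5577 = 25.1282 ≈ 25.128

25.128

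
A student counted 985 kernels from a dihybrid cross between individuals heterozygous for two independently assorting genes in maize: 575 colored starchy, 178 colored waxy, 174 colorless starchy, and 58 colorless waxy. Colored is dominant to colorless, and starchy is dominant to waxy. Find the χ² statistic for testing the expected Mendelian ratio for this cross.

1.858

A dihybrid F₂ with independent assortment and complete dominance at both loci gives a 9:3:3:1 phenotypic ratio.
The 9:3:3:1 ratio has 16 parts, so with N = 985 the expected counts are:
  colored starchy: 985 × 9/16 = 554.0625
  colored waxy: 985 × 3/16 = 184.6875
  colorless starchy: 985 × 3/16 = 184.6875
  colorless waxy: 985 × 1/16 = 61.5625
χ² = Σ (O − E)² / E
  colored starchy: (575 − 554.0625)² / 554.0625 = 0.7912
  colored waxy: (178 − 184.6875)² / 184.6875 = 0.2422
  colorless starchy: (174 − 184.6875)² / 184.6875 = 0.6185
  colorless waxy: (58 − 61.5625)² / 61.5625 = 0.2062
χ² = 0.7912 + 0.2422 + 0.6185 + 0.2062 = 1.8581 ≈ 1.858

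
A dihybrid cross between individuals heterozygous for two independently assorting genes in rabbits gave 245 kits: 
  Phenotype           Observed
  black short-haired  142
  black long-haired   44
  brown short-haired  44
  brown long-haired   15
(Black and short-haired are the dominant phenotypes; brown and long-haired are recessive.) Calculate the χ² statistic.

0.297

A dihybrid F₂ with independent assortment and complete dominance at both loci gives a 9:3:3:1 phenotypic ratio.
Total ratio parts = 16. Expected numbers out of 245:
  black short-haired: 245 × 9/16 = 137.8125
  black long-haired: 245 × 3/16 = 45.9375
  brown short-haired: 245 × 3/16 = 45.9375
  brown long-haired: 245 × 1/16 = 15.3125
χ² = Σ (O − E)² / E
  black short-haired: (142 − 137.8125)² / 137.8125 = 0.1272
  black long-haired: (44 − 45.9375)² / 45.9375 = 0.0817
  brown short-haired: (44 − 45.9375)² / 45.9375 = 0.0817
  brown long-haired: (15 − 15.3125)² / 15.3125 = 0.0064
χ² = 0.1272 + 0.0817 + 0.0817 + 0.0064 = 0.297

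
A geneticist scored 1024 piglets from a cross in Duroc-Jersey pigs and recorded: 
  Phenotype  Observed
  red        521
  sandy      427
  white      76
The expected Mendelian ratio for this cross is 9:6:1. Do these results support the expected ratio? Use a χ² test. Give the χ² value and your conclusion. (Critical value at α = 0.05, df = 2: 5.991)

12.317; not consistent

The 9:6:1 ratio has 16 parts, so with N = 1024 the expected counts are:
  red: 1024 × 9/16 = 576
  sandy: 1024 × 6/16 = 384
  white: 1024 × 1/16 = 64
χ² = Σ (O − E)² / E
  red: (521 − 576)² / 576 = 5.2517
  sandy: (427 − 384)² / 384 = 4.8151
  white: (76 − 64)² / 64 = 2.2500
χ² = 5.2517 + 4.8151 + 2.2500 = 12.3168 ≈ 12.317
Degrees of freedom = 3 − 1 = 2; critical value at α = 0.05 is 5.991.
Since 12.317 > 5.991, we reject the null hypothesis — the data do not fit the 9:6:1 ratio.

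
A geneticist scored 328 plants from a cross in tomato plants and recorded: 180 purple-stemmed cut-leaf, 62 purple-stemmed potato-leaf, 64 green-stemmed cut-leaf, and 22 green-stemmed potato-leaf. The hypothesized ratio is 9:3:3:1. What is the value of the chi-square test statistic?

0.325

Under the 9:3:3:1 hypothesis (Σ ratio = 16, N = 328):
  purple-stemmed cut-leaf: 328 × 9/16 = 184.5
  purple-stemmed potato-leaf: 328 × 3/16 = 61.5
  green-stemmed cut-leaf: 328 × 3/16 = 61.5
  green-stemmed potato-leaf: 328 × 1/16 = 20.5
χ² = Σ (O − E)² / E
  purple-stemmed cut-leaf: (180 − 184.5)² / 184.5 = 0.1098
  purple-stemmed potato-leaf: (62 − 61.5)² / 61.5 = 0.0041
  green-stemmed cut-leaf: (64 − 61.5)² / 61.5 = 0.1016
  green-stemmed potato-leaf: (22 − 20.5)² / 20.5 = 0.1098
χ² = 0.1098 + 0.0041 + 0.1016 + 0.1098 = 0.3253 ≈ 0.325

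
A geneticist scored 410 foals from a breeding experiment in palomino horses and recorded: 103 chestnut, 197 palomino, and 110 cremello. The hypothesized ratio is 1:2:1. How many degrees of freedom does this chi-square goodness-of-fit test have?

A goodness-of-fit test with 3 phenotype classes has df = 3 − 1 = 2.

2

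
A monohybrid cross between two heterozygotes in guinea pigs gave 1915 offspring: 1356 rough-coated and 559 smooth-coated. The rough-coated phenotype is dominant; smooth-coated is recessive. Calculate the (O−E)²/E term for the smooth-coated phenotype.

For a monohybrid cross between heterozygotes with complete dominance, the expected phenotypic ratio is 3:1.
Under the 3:1 hypothesis (Σ ratio = 4, N = 1915):
  rough-coated: 1915 × 3/4 = 1436.25
  smooth-coated: 1915 × 1/4 = 478.75
Contribution of smooth-coated: (559 − 478.75)² / 478.75 = 13.4518

13.452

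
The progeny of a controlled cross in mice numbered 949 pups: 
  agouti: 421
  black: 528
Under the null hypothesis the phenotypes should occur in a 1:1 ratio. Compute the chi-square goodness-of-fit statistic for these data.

Total ratio parts = 2. Expected numbers out of 949:
  agouti: 949 × 1/2 = 474.5
  black: 949 × 1/2 = 474.5
χ² = Σ (O − E)² / E
  agouti: (421 − 474.5)² / 474.5 = 6.0321
  black: (528 − 474.5)² / 474.5 = 6.0321
χ² = 6.0321 + 6.0321 = 12.0642 ≈ 12.064

12.064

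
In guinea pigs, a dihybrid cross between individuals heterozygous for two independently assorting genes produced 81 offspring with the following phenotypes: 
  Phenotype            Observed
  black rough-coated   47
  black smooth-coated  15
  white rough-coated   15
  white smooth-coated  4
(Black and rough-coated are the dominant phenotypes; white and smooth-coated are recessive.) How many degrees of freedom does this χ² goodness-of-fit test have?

3

A dihybrid F₂ with independent assortment and complete dominance at both loci gives a 9:3:3:1 phenotypic ratio.
A goodness-of-fit test with 4 phenotype classes has df = 4 − 1 = 3.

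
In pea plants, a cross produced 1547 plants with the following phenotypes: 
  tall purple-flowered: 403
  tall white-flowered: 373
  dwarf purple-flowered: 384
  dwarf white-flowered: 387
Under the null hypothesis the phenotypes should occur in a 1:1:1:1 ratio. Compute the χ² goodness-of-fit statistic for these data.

1.191

The 1:1:1:1 ratio has 4 parts, so with N = 1547 the expected counts are:
  tall purple-flowered: 1547 × 1/4 = 386.75
  tall white-flowered: 1547 × 1/4 = 386.75
  dwarf purple-flowered: 1547 × 1/4 = 386.75
  dwarf white-flowered: 1547 × 1/4 = 386.75
χ² = Σ (O − E)² / E
  tall purple-flowered: (403 − 386.75)² / 386.75 = 0.6828
  tall white-flowered: (373 − 386.75)² / 386.75 = 0.4888
  dwarf purple-flowered: (384 − 386.75)² / 386.75 = 0.0196
  dwarf white-flowered: (387 − 386.75)² / 386.75 = 0.0002
χ² = 0.6828 + 0.4888 + 0.0196 + 0.0002 = 1.1914 ≈ 1.191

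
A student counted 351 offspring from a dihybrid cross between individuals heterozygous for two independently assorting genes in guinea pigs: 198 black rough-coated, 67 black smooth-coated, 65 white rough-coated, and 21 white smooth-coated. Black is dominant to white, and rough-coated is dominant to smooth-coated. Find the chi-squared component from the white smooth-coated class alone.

0.040

A dihybrid F₂ with independent assortment and complete dominance at both loci gives a 9:3:3:1 phenotypic ratio.
The 9:3:3:1 ratio has 16 parts, so with N = 351 the expected counts are:
  black rough-coated: 351 × 9/16 = 197.4375
  black smooth-coated: 351 × 3/16 = 65.8125
  white rough-coated: 351 × 3/16 = 65.8125
  white smooth-coated: 351 × 1/16 = 21.9375
Contribution of white smooth-coated: (21 − 21.9375)² / 21.9375 = 0.0401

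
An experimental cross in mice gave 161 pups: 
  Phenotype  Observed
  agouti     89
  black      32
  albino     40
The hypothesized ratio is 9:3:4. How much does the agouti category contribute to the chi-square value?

0.027

Expected counts for N = 161 under a 9:3:4 ratio (total parts = 16):
  agouti: 161 × 9/16 = 90.5625
  black: 161 × 3/16 = 30.1875
  albino: 161 × 4/16 = 40.25
Contribution of agouti: (89 − 90.5625)² / 90.5625 = 0.0270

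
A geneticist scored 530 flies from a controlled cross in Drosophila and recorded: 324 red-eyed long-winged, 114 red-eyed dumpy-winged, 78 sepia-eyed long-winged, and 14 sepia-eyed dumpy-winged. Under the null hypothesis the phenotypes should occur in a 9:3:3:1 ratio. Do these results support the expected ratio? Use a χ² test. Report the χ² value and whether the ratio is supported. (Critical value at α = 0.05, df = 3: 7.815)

Total ratio parts = 16. Expected numbers out of 530:
  red-eyed long-winged: 530 × 9/16 = 298.125
  red-eyed dumpy-winged: 530 × 3/16 = 99.375
  sepia-eyed long-winged: 530 × 3/16 = 99.375
  sepia-eyed dumpy-winged: 530 × 1/16 = 33.125
χ² = Σ (O − E)² / E
  red-eyed long-winged: (324 − 298.125)² / 298.125 = 2.2458
  red-eyed dumpy-winged: (114 − 99.375)² / 99.375 = 2.1524
  sepia-eyed long-winged: (78 − 99.375)² / 99.375 = 4.5976
  sepia-eyed dumpy-winged: (14 − 33.125)² / 33.125 = 11.0420
χ² = 2.2458 + 2.1524 + 4.5976 + 11.0420 = 20.0378 ≈ 20.038
Degrees of freedom = 4 − 1 = 3; critical value at α = 0.05 is 7.815.
Since 20.038 > 7.815, we reject the null hypothesis — the data do not fit the 9:3:3:1 ratio.

20.038; not consistent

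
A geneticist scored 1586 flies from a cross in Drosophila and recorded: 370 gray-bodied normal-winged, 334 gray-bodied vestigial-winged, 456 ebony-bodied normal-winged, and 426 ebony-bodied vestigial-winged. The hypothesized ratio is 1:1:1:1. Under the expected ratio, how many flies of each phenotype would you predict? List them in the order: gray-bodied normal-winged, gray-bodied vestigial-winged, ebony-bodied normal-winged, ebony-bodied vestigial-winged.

396.5, 396.5, 396.5, 396.5

Expected counts for N = 1586 under a 1:1:1:1 ratio (total parts = 4):
  gray-bodied normal-winged: 1586 × 1/4 = 396.5
  gray-bodied vestigial-winged: 1586 × 1/4 = 396.5
  ebony-bodied normal-winged: 1586 × 1/4 = 396.5
  ebony-bodied vestigial-winged: 1586 × 1/4 = 396.5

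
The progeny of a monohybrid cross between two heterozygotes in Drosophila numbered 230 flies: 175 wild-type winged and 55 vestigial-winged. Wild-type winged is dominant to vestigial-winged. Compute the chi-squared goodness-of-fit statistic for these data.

For a monohybrid cross between heterozygotes with complete dominance, the expected phenotypic ratio is 3:1.
Expected counts for N = 230 under a 3:1 ratio (total parts = 4):
  wild-type winged: 230 × 3/4 = 172.5
  vestigial-winged: 230 × 1/4 = 57.5
χ² = Σ (O − E)² / E
  wild-type winged: (175 − 172.5)² / 172.5 = 0.0362
  vestigial-winged: (55 − 57.5)² / 57.5 = 0.1087
χ² = 0.0362 + 0.1087 = 0.1449 ≈ 0.145

0.145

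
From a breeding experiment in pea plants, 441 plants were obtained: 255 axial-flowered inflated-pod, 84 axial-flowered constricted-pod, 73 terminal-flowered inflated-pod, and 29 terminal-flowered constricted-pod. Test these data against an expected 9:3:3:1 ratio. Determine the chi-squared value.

1.425

Expected counts for N = 441 under a 9:3:3:1 ratio (total parts = 16):
  axial-flowered inflated-pod: 441 × 9/16 = 248.0625
  axial-flowered constricted-pod: 441 × 3/16 = 82.6875
  terminal-flowered inflated-pod: 441 × 3/16 = 82.6875
  terminal-flowered constricted-pod: 441 × 1/16 = 27.5625
χ² = Σ (O − E)² / E
  axial-flowered inflated-pod: (255 − 248.0625)² / 248.0625 = 0.1940
  axial-flowered constricted-pod: (84 − 82.6875)² / 82.6875 = 0.0208
  terminal-flowered inflated-pod: (73 − 82.6875)² / 82.6875 = 1.1350
  terminal-flowered constricted-pod: (29 − 27.5625)² / 27.5625 = 0.0750
χ² = 0.1940 + 0.0208 + 1.1350 + 0.0750 = 1.4248 ≈ 1.425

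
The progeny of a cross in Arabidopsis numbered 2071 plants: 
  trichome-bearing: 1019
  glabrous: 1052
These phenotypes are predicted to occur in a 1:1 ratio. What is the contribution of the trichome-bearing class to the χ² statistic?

Total ratio parts = 2. Expected numbers out of 2071:
  trichome-bearing: 2071 × 1/2 = 1035.5
  glabrous: 2071 × 1/2 = 1035.5
Contribution of trichome-bearing: (1019 − 1035.5)² / 1035.5 = 0.2629

0.263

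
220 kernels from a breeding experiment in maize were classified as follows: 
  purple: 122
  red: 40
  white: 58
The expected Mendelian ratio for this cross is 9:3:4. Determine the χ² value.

Total ratio parts = 16. Expected numbers out of 220:
  purple: 220 × 9/16 = 123.75
  red: 220 × 3/16 = 41.25
  white: 220 × 4/16 = 55
χ² = Σ (O − E)² / E
  purple: (122 − 123.75)² / 123.75 = 0.0247
  red: (40 − 41.25)² / 41.25 = 0.0379
  white: (58 − 55)² / 55 = 0.1636
χ² = 0.0247 + 0.0379 + 0.1636 = 0.2262 ≈ 0.226

0.226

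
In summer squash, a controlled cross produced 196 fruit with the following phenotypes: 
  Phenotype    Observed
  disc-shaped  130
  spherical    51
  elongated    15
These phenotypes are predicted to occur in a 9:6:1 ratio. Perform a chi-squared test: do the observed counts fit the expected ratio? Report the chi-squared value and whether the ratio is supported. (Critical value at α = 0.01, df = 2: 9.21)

11.043; not consistent

Total ratio parts = 16. Expected numbers out of 196:
  disc-shaped: 196 × 9/16 = 110.25
  spherical: 196 × 6/16 = 73.5
  elongated: 196 × 1/16 = 12.25
χ² = Σ (O − E)² / E
  disc-shaped: (130 − 110.25)² / 110.25 = 3.5380
  spherical: (51 − 73.5)² / 73.5 = 6.8878
  elongated: (15 − 12.25)² / 12.25 = 0.6173
χ² = 3.5380 + 6.8878 + 0.6173 = 11.0431 ≈ 11.043
Degrees of freedom = 3 − 1 = 2; critical value at α = 0.01 is 9.21.
Since 11.043 > 9.21, we reject the null hypothesis — the data do not fit the 9:6:1 ratio.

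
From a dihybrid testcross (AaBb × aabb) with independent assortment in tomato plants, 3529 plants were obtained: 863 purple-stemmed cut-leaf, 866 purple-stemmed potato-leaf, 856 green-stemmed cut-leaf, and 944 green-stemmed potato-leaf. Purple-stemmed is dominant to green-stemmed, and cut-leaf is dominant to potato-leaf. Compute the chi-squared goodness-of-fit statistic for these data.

5.822

A dihybrid testcross with independent assortment gives a 1:1:1:1 ratio.
Total ratio parts = 4. Expected numbers out of 3529:
  purple-stemmed cut-leaf: 3529 × 1/4 = 882.25
  purple-stemmed potato-leaf: 3529 × 1/4 = 882.25
  green-stemmed cut-leaf: 3529 × 1/4 = 882.25
  green-stemmed potato-leaf: 3529 × 1/4 = 882.25
χ² = Σ (O − E)² / E
  purple-stemmed cut-leaf: (863 − 882.25)² / 882.25 = 0.4200
  purple-stemmed potato-leaf: (866 − 882.25)² / 882.25 = 0.2993
  green-stemmed cut-leaf: (856 − 882.25)² / 882.25 = 0.7810
  green-stemmed potato-leaf: (944 − 882.25)² / 882.25 = 4.3220
χ² = 0.4200 + 0.2993 + 0.7810 + 4.3220 = 5.8223 ≈ 5.822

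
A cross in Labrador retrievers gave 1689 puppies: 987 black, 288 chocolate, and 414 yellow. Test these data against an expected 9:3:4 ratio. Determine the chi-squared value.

Expected counts for N = 1689 under a 9:3:4 ratio (total parts = 16):
  black: 1689 × 9/16 = 950.0625
  chocolate: 1689 × 3/16 = 316.6875
  yellow: 1689 × 4/16 = 422.25
χ² = Σ (O − E)² / E
  black: (987 − 950.0625)² / 950.0625 = 1.4361
  chocolate: (288 − 316.6875)² / 316.6875 = 2.5987
  yellow: (414 − 422.25)² / 422.25 = 0.1612
χ² = 1.4361 + 2.5987 + 0.1612 = 4.196

4.196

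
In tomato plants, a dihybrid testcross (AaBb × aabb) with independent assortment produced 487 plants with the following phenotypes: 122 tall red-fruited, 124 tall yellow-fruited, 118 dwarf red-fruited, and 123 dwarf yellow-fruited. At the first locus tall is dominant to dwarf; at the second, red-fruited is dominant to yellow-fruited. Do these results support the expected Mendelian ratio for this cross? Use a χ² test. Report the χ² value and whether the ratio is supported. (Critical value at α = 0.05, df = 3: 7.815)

0.170; consistent

A dihybrid testcross with independent assortment gives a 1:1:1:1 ratio.
Total ratio parts = 4. Expected numbers out of 487:
  tall red-fruited: 487 × 1/4 = 121.75
  tall yellow-fruited: 487 × 1/4 = 121.75
  dwarf red-fruited: 487 × 1/4 = 121.75
  dwarf yellow-fruited: 487 × 1/4 = 121.75
χ² = Σ (O − E)² / E
  tall red-fruited: (122 − 121.75)² / 121.75 = 0.0005
  tall yellow-fruited: (124 − 121.75)² / 121.75 = 0.0416
  dwarf red-fruited: (118 − 121.75)² / 121.75 = 0.1155
  dwarf yellow-fruited: (123 − 121.75)² / 121.75 = 0.0128
χ² = 0.0005 + 0.0416 + 0.1155 + 0.0128 = 0.1704 ≈ 0.170
Degrees of freedom = 4 − 1 = 3; critical value at α = 0.05 is 7.815.
Since 0.170 < 7.815, we fail to reject the null hypothesis — the data are consistent with the 1:1:1:1 ratio.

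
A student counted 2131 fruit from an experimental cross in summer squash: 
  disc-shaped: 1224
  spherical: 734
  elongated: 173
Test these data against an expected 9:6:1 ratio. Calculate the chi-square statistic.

17.743

Total ratio parts = 16. Expected numbers out of 2131:
  disc-shaped: 2131 × 9/16 = 1198.6875
  spherical: 2131 × 6/16 = 799.125
  elongated: 2131 × 1/16 = 133.1875
χ² = Σ (O − E)² / E
  disc-shaped: (1224 − 1198.6875)² / 1198.6875 = 0.5345
  spherical: (734 − 799.125)² / 799.125 = 5.3074
  elongated: (173 − 133.1875)² / 133.1875 = 11.9008
χ² = 0.5345 + 5.3074 + 11.9008 = 17.7427 ≈ 17.743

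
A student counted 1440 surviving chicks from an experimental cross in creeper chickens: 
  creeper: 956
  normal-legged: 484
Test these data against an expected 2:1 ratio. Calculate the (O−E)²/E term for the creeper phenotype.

0.017

Total ratio parts = 3. Expected numbers out of 1440:
  creeper: 1440 × 2/3 = 960
  normal-legged: 1440 × 1/3 = 480
Contribution of creeper: (956 − 960)² / 960 = 0.0167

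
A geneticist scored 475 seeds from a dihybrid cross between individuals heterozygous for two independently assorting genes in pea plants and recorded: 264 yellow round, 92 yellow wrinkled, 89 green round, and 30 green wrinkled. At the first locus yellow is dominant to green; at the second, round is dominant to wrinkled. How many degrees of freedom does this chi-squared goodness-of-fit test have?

3

A dihybrid F₂ with independent assortment and complete dominance at both loci gives a 9:3:3:1 phenotypic ratio.
A goodness-of-fit test with 4 phenotype classes has df = 4 − 1 = 3.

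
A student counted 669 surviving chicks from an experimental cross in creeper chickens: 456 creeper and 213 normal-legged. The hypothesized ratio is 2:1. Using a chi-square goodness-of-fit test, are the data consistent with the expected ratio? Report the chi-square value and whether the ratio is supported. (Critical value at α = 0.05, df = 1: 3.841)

Under the 2:1 hypothesis (Σ ratio = 3, N = 669):
  creeper: 669 × 2/3 = 446
  normal-legged: 669 × 1/3 = 223
χ² = Σ (O − E)² / E
  creeper: (456 − 446)² / 446 = 0.2242
  normal-legged: (213 − 223)² / 223 = 0.4484
χ² = 0.2242 + 0.4484 = 0.6726 ≈ 0.673
Degrees of freedom = 2 − 1 = 1; critical value at α = 0.05 is 3.841.
Since 0.673 < 3.841, we fail to reject the null hypothesis — the data are consistent with the 2:1 ratio.

0.673; consistent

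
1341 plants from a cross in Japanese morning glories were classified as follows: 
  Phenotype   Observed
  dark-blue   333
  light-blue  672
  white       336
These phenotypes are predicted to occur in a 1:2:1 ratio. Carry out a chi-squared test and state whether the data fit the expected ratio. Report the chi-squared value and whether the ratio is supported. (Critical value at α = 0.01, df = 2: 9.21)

The 1:2:1 ratio has 4 parts, so with N = 1341 the expected counts are:
  dark-blue: 1341 × 1/4 = 335.25
  light-blue: 1341 × 2/4 = 670.5
  white: 1341 × 1/4 = 335.25
χ² = Σ (O − E)² / E
  dark-blue: (333 − 335.25)² / 335.25 = 0.0151
  light-blue: (672 − 670.5)² / 670.5 = 0.0034
  white: (336 − 335.25)² / 335.25 = 0.0017
χ² = 0.0151 + 0.0034 + 0.0017 = 0.0202 ≈ 0.020
Degrees of freedom = 3 − 1 = 2; critical value at α = 0.01 is 9.21.
Since 0.020 < 9.21, we fail to reject the null hypothesis — the data are consistent with the 1:2:1 ratio.

0.020; consistent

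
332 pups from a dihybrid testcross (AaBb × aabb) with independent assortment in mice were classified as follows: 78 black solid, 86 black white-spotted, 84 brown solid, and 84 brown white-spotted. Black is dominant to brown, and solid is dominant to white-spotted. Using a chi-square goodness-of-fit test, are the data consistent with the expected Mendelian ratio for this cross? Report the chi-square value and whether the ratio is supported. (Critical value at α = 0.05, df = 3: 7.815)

0.434; consistent

A dihybrid testcross with independent assortment gives a 1:1:1:1 ratio.
Under the 1:1:1:1 hypothesis (Σ ratio = 4, N = 332):
  black solid: 332 × 1/4 = 83
  black white-spotted: 332 × 1/4 = 83
  brown solid: 332 × 1/4 = 83
  brown white-spotted: 332 × 1/4 = 83
χ² = Σ (O − E)² / E
  black solid: (78 − 83)² / 83 = 0.3012
  black white-spotted: (86 − 83)² / 83 = 0.1084
  brown solid: (84 − 83)² / 83 = 0.0120
  brown white-spotted: (84 − 83)² / 83 = 0.0120
χ² = 0.3012 + 0.1084 + 0.0120 + 0.0120 = 0.4336 ≈ 0.434
Degrees of freedom = 4 − 1 = 3; critical value at α = 0.05 is 7.815.
Since 0.434 < 7.815, we fail to reject the null hypothesis — the data are consistent with the 1:1:1:1 ratio.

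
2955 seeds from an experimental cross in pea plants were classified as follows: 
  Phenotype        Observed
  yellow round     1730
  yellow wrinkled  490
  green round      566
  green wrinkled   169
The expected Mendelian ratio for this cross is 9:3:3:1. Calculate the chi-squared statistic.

11.763

Under the 9:3:3:1 hypothesis (Σ ratio = 16, N = 2955):
  yellow round: 2955 × 9/16 = 1662.1875
  yellow wrinkled: 2955 × 3/16 = 554.0625
  green round: 2955 × 3/16 = 554.0625
  green wrinkled: 2955 × 1/16 = 184.6875
χ² = Σ (O − E)² / E
  yellow round: (1730 − 1662.1875)² / 1662.1875 = 2.7666
  yellow wrinkled: (490 − 554.0625)² / 554.0625 = 7.4071
  green round: (566 − 554.0625)² / 554.0625 = 0.2572
  green wrinkled: (169 − 184.6875)² / 184.6875 = 1.3325
χ² = 2.7666 + 7.4071 + 0.2572 + 1.3325 = 11.7634 ≈ 11.763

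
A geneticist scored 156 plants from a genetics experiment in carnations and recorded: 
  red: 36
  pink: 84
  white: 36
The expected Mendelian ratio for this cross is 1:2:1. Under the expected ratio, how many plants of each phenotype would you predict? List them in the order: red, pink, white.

39, 78, 39

Expected counts for N = 156 under a 1:2:1 ratio (total parts = 4):
  red: 156 × 1/4 = 39
  pink: 156 × 2/4 = 78
  white: 156 × 1/4 = 39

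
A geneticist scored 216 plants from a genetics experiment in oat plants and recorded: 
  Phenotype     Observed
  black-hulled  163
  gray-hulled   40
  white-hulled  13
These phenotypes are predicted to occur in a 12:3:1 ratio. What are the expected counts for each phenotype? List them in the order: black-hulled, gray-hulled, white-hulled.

Under the 12:3:1 hypothesis (Σ ratio = 16, N = 216):
  black-hulled: 216 × 12/16 = 162
  gray-hulled: 216 × 3/16 = 40.5
  white-hulled: 216 × 1/16 = 13.5

162, 40.5, 13.5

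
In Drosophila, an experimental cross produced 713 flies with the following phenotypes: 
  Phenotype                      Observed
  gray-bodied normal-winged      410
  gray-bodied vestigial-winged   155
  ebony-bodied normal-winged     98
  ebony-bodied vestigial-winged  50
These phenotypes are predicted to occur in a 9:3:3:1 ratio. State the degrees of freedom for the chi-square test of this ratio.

3

A goodness-of-fit test with 4 phenotype classes has df = 4 − 1 = 3.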